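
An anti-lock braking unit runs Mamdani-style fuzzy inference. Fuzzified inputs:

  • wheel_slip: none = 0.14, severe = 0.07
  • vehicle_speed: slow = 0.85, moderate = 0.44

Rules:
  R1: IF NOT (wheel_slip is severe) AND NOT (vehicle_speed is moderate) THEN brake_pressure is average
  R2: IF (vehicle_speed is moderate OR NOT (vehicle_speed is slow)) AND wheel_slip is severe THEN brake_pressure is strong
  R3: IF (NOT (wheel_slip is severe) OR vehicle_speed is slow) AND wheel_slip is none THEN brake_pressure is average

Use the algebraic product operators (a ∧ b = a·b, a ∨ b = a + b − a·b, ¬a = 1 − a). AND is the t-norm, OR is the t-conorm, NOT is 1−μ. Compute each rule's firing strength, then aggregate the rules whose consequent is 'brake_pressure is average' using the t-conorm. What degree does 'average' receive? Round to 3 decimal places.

R1: ¬severe=1−0.07=0.93, ¬moderate=1−0.44=0.56; AND[a·b] → w = 0.5208
R2: (moderate=0.44 OR ¬slow=1−0.85=0.15) = 0.5240; AND[a·b] with severe=0.07 → w = 0.0367
R3: (¬severe=1−0.07=0.93 OR slow=0.85) = 0.9895; AND[a·b] with none=0.14 → w = 0.1385
Rules with consequent 'average': {R1, R3} → strengths 0.5208, 0.1385
Aggregate via t-conorm [a + b − a·b]: 0.5872

0.587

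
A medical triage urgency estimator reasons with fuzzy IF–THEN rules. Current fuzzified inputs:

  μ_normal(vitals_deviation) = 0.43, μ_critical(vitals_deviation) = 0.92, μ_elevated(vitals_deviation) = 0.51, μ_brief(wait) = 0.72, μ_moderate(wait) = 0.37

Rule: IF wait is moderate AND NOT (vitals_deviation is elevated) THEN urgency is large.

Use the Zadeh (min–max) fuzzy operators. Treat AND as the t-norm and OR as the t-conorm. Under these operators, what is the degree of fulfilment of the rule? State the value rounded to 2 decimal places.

0.37

firing strength: moderate=0.37, ¬elevated=1−0.51=0.49; AND[min(a, b)] → w = 0.37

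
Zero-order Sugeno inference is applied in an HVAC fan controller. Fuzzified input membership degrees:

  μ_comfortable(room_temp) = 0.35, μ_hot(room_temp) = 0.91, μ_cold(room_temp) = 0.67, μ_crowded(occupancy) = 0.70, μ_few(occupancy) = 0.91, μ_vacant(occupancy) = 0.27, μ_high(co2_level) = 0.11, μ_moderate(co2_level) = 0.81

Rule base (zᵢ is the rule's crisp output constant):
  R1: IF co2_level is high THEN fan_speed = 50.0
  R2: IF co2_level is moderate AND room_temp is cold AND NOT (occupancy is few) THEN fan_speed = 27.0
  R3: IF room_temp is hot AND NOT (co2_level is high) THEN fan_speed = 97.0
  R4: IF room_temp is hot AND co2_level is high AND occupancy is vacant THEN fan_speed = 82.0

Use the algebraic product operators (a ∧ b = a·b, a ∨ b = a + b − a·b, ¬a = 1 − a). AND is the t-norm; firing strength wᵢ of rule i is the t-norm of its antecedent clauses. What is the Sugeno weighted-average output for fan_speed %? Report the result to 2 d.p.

R1 (z=50.0): high=0.11 → w = 0.1100
R2 (z=27.0): moderate=0.81, cold=0.67, ¬few=1−0.91=0.09; AND[a·b] → w = 0.0488
R3 (z=97.0): hot=0.91, ¬high=1−0.11=0.89; AND[a·b] → w = 0.8099
R4 (z=82.0): hot=0.91, high=0.11, vacant=0.27; AND[a·b] → w = 0.0270
Weighted average = (0.1100·50.0 + 0.0488·27.0 + 0.8099·97.0 + 0.0270·82.0) / (0.1100 + 0.0488 + 0.8099 + 0.0270)
  = 87.5953 / 0.9958 = 87.97

87.97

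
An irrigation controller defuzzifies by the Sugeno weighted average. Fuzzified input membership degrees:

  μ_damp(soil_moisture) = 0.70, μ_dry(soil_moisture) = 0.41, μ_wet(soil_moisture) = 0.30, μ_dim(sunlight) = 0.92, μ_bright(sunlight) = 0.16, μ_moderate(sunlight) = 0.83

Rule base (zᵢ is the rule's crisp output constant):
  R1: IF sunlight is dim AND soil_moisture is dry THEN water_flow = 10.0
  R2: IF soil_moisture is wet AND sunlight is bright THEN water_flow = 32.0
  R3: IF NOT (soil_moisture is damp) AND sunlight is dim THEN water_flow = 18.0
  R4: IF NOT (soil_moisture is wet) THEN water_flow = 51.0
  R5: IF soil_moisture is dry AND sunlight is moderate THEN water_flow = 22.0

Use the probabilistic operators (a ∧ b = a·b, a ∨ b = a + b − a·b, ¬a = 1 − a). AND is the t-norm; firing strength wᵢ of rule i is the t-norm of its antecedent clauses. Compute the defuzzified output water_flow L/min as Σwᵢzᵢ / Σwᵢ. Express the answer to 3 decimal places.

R1 (z=10.0): dim=0.92, dry=0.41; AND[a·b] → w = 0.3772
R2 (z=32.0): wet=0.30, bright=0.16; AND[a·b] → w = 0.0480
R3 (z=18.0): ¬damp=1−0.70=0.30, dim=0.92; AND[a·b] → w = 0.2760
R4 (z=51.0): ¬wet=1−0.30=0.70 → w = 0.7000
R5 (z=22.0): dry=0.41, moderate=0.83; AND[a·b] → w = 0.3403
Weighted average = (0.3772·10.0 + 0.0480·32.0 + 0.2760·18.0 + 0.7000·51.0 + 0.3403·22.0) / (0.3772 + 0.0480 + 0.2760 + 0.7000 + 0.3403)
  = 53.4626 / 1.7415 = 30.699

30.699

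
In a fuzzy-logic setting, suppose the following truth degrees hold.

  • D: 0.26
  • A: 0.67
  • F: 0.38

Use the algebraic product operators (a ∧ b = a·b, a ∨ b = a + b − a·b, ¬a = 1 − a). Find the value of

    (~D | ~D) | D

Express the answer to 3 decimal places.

0.950

~D = 1 − 0.2600 = 0.7400
~D = 1 − 0.2600 = 0.7400
~D | ~D = a + b − a·b on (0.7400, 0.7400) = 0.9324
(~D | ~D) | D = a + b − a·b on (0.9324, 0.2600) = 0.9500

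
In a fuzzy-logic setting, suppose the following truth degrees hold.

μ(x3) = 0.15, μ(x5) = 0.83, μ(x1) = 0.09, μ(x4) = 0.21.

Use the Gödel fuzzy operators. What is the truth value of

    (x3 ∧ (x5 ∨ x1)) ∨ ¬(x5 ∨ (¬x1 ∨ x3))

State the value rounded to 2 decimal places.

0.15

x5 ∨ x1 = max(a, b) on (0.83, 0.09) = 0.83
x3 ∧ (x5 ∨ x1) = min(a, b) on (0.15, 0.83) = 0.15
¬x1 = 1 − 0.09 = 0.91
¬x1 ∨ x3 = max(a, b) on (0.91, 0.15) = 0.91
x5 ∨ (¬x1 ∨ x3) = max(a, b) on (0.83, 0.91) = 0.91
¬(x5 ∨ (¬x1 ∨ x3)) = 1 − 0.91 = 0.09
(x3 ∧ (x5 ∨ x1)) ∨ ¬(x5 ∨ (¬x1 ∨ x3)) = max(a, b) on (0.15, 0.09) = 0.15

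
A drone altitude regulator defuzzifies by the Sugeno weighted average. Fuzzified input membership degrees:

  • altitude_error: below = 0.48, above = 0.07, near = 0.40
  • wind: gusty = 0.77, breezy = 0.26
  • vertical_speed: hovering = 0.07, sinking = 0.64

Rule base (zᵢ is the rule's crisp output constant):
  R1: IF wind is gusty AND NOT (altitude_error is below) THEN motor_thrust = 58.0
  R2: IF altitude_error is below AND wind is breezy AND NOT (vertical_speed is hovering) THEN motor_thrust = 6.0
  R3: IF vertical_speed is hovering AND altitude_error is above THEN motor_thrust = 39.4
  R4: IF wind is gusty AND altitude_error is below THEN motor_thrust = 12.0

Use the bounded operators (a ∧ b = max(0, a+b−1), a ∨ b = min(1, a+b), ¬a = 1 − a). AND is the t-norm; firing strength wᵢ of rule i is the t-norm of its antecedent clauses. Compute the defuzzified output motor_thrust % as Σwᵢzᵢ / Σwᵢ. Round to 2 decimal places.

36.70

R1 (z=58.0): gusty=0.77, ¬below=1−0.48=0.52; AND[max(0, a+b−1)] → w = 0.29
R2 (z=6.0): below=0.48, breezy=0.26, ¬hovering=1−0.07=0.93; AND[max(0, a+b−1)] → w = 0.00
R3 (z=39.4): hovering=0.07, above=0.07; AND[max(0, a+b−1)] → w = 0.00
R4 (z=12.0): gusty=0.77, below=0.48; AND[max(0, a+b−1)] → w = 0.25
Weighted average = (0.29·58.0 + 0.00·6.0 + 0.00·39.4 + 0.25·12.0) / (0.29 + 0.00 + 0.00 + 0.25)
  = 19.8200 / 0.5400 = 36.70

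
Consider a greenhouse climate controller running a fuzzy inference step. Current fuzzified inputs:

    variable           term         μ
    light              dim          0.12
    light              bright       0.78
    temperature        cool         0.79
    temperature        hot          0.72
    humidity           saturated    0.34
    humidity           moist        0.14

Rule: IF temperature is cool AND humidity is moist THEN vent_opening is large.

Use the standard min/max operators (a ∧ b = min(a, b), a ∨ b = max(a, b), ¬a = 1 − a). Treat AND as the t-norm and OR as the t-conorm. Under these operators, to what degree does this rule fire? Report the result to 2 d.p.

0.14

firing strength: cool=0.79, moist=0.14; AND[min(a, b)] → w = 0.14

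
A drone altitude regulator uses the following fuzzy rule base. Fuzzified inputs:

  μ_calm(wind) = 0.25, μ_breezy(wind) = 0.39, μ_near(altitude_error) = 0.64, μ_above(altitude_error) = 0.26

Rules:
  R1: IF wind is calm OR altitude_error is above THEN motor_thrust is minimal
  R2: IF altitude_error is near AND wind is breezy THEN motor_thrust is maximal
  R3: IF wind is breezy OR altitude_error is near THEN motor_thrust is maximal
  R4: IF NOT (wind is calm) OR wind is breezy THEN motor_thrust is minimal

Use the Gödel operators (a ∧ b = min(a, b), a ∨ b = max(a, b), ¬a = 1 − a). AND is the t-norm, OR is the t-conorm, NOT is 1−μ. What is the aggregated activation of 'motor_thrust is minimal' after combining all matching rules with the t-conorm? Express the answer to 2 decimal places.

0.75

R1: calm=0.25, above=0.26; OR[max(a, b)] → w = 0.26
R2: near=0.64, breezy=0.39; AND[min(a, b)] → w = 0.39
R3: breezy=0.39, near=0.64; OR[max(a, b)] → w = 0.64
R4: ¬calm=1−0.25=0.75, breezy=0.39; OR[max(a, b)] → w = 0.75
Rules with consequent 'minimal': {R1, R4} → strengths 0.26, 0.75
Aggregate via t-conorm [max(a, b)]: 0.75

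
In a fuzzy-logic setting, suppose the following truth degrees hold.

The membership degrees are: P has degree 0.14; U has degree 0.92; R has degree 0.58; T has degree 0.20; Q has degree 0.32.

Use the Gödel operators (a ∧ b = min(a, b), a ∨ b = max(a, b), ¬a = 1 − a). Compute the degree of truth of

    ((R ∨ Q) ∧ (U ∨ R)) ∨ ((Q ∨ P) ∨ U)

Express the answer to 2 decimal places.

0.92

R ∨ Q = max(a, b) on (0.58, 0.32) = 0.58
U ∨ R = max(a, b) on (0.92, 0.58) = 0.92
(R ∨ Q) ∧ (U ∨ R) = min(a, b) on (0.58, 0.92) = 0.58
Q ∨ P = max(a, b) on (0.32, 0.14) = 0.32
(Q ∨ P) ∨ U = max(a, b) on (0.32, 0.92) = 0.92
((R ∨ Q) ∧ (U ∨ R)) ∨ ((Q ∨ P) ∨ U) = max(a, b) on (0.58, 0.92) = 0.92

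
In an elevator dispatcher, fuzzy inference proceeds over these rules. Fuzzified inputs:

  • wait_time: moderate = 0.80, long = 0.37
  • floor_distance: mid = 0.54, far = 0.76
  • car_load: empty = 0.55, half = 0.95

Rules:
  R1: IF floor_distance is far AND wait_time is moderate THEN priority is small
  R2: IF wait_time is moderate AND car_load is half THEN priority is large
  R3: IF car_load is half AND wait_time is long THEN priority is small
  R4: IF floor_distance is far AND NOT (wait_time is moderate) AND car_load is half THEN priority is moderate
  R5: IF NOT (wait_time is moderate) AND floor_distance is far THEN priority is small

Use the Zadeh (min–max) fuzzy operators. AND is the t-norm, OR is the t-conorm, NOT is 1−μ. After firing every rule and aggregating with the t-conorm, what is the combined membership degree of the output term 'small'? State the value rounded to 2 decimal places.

0.76

R1: far=0.76, moderate=0.80; AND[min(a, b)] → w = 0.76
R2: moderate=0.80, half=0.95; AND[min(a, b)] → w = 0.80
R3: half=0.95, long=0.37; AND[min(a, b)] → w = 0.37
R4: far=0.76, ¬moderate=1−0.80=0.20, half=0.95; AND[min(a, b)] → w = 0.20
R5: ¬moderate=1−0.80=0.20, far=0.76; AND[min(a, b)] → w = 0.20
Rules with consequent 'small': {R1, R3, R5} → strengths 0.76, 0.37, 0.20
Aggregate via t-conorm [max(a, b)]: 0.76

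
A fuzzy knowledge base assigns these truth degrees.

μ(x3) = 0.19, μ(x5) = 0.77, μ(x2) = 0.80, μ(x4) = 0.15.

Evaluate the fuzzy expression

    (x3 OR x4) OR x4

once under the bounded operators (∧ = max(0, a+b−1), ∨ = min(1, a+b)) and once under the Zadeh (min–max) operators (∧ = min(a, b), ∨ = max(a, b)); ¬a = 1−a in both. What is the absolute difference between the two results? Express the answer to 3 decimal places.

Under bounded:
  x3 OR x4 = min(1, a+b) on (0.19, 0.15) = 0.34
  (x3 OR x4) OR x4 = min(1, a+b) on (0.34, 0.15) = 0.49
  → value = 0.4900
Under Zadeh (min–max):
  x3 OR x4 = max(a, b) on (0.19, 0.15) = 0.19
  (x3 OR x4) OR x4 = max(a, b) on (0.19, 0.15) = 0.19
  → value = 0.1900
|0.4900 − 0.1900| = 0.300

0.300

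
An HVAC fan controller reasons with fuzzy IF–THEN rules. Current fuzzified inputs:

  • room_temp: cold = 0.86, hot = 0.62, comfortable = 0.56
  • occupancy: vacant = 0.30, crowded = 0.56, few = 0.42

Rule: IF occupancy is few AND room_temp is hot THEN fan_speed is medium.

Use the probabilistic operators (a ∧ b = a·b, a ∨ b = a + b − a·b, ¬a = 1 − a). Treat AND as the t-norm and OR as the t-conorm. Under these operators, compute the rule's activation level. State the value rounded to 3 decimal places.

firing strength: few=0.42, hot=0.62; AND[a·b] → w = 0.2604

0.260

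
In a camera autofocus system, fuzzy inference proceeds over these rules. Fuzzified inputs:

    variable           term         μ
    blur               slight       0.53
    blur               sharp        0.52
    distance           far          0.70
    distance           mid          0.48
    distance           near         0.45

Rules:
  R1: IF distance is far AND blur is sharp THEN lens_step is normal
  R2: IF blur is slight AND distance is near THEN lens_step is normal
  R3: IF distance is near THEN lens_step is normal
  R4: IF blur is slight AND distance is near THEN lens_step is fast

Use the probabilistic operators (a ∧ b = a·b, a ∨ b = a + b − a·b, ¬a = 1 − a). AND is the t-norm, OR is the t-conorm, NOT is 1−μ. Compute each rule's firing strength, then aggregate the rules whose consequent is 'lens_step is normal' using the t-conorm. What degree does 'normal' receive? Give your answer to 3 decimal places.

0.734

R1: far=0.70, sharp=0.52; AND[a·b] → w = 0.3640
R2: slight=0.53, near=0.45; AND[a·b] → w = 0.2385
R3: near=0.45 → w = 0.4500
R4: slight=0.53, near=0.45; AND[a·b] → w = 0.2385
Rules with consequent 'normal': {R1, R2, R3} → strengths 0.3640, 0.2385, 0.4500
Aggregate via t-conorm [a + b − a·b]: 0.7336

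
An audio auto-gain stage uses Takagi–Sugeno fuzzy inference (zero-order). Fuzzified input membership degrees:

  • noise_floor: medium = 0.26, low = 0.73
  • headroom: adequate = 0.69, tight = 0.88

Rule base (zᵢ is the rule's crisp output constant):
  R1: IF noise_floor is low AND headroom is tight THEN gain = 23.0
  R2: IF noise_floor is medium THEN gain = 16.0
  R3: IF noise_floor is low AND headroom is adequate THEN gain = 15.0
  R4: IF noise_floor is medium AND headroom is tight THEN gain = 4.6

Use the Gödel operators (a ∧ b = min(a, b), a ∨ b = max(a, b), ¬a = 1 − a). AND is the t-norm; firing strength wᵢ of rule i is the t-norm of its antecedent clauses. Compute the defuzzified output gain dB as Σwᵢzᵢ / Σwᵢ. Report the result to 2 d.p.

16.75

R1 (z=23.0): low=0.73, tight=0.88; AND[min(a, b)] → w = 0.73
R2 (z=16.0): medium=0.26 → w = 0.26
R3 (z=15.0): low=0.73, adequate=0.69; AND[min(a, b)] → w = 0.69
R4 (z=4.6): medium=0.26, tight=0.88; AND[min(a, b)] → w = 0.26
Weighted average = (0.73·23.0 + 0.26·16.0 + 0.69·15.0 + 0.26·4.6) / (0.73 + 0.26 + 0.69 + 0.26)
  = 32.4960 / 1.9400 = 16.75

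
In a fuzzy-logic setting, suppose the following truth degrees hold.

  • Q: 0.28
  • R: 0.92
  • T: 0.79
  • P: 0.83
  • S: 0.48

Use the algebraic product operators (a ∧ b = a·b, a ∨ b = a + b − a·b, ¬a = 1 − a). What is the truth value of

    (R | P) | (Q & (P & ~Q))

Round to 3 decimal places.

0.989

R | P = a + b − a·b on (0.9200, 0.8300) = 0.9864
~Q = 1 − 0.2800 = 0.7200
P & ~Q = a·b on (0.8300, 0.7200) = 0.5976
Q & (P & ~Q) = a·b on (0.2800, 0.5976) = 0.1673
(R | P) | (Q & (P & ~Q)) = a + b − a·b on (0.9864, 0.1673) = 0.9887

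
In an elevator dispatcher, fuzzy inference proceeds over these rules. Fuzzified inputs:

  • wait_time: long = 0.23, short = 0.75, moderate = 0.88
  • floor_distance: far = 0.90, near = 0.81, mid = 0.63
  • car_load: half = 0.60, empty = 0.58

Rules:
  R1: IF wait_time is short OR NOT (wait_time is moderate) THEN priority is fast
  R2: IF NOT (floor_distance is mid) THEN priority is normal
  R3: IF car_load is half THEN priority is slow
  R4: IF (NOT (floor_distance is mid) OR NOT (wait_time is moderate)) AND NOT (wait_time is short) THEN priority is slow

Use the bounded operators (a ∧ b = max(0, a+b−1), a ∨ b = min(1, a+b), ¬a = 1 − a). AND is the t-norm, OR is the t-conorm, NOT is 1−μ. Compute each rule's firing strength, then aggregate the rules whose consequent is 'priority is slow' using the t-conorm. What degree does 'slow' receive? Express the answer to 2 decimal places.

0.60

R1: short=0.75, ¬moderate=1−0.88=0.12; OR[min(1, a+b)] → w = 0.87
R2: ¬mid=1−0.63=0.37 → w = 0.37
R3: half=0.60 → w = 0.60
R4: (¬mid=1−0.63=0.37 OR ¬moderate=1−0.88=0.12) = 0.49; AND[max(0, a+b−1)] with ¬short=1−0.75=0.25 → w = 0.00
Rules with consequent 'slow': {R3, R4} → strengths 0.60, 0.00
Aggregate via t-conorm [min(1, a+b)]: 0.60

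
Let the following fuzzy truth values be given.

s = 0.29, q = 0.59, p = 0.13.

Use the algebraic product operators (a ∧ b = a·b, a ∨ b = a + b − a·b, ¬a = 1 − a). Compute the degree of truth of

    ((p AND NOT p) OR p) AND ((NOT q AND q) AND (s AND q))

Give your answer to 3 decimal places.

NOT p = 1 − 0.1300 = 0.8700
p AND NOT p = a·b on (0.1300, 0.8700) = 0.1131
(p AND NOT p) OR p = a + b − a·b on (0.1131, 0.1300) = 0.2284
NOT q = 1 − 0.5900 = 0.4100
NOT q AND q = a·b on (0.4100, 0.5900) = 0.2419
s AND q = a·b on (0.2900, 0.5900) = 0.1711
(NOT q AND q) AND (s AND q) = a·b on (0.2419, 0.1711) = 0.0414
((p AND NOT p) OR p) AND ((NOT q AND q) AND (s AND q)) = a·b on (0.2284, 0.0414) = 0.0095

0.009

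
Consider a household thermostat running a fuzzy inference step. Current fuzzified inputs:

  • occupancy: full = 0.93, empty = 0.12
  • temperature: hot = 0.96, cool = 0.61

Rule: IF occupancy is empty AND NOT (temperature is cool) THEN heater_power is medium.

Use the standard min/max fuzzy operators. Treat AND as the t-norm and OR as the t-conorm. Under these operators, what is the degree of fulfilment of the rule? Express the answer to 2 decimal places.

firing strength: empty=0.12, ¬cool=1−0.61=0.39; AND[min(a, b)] → w = 0.12

0.12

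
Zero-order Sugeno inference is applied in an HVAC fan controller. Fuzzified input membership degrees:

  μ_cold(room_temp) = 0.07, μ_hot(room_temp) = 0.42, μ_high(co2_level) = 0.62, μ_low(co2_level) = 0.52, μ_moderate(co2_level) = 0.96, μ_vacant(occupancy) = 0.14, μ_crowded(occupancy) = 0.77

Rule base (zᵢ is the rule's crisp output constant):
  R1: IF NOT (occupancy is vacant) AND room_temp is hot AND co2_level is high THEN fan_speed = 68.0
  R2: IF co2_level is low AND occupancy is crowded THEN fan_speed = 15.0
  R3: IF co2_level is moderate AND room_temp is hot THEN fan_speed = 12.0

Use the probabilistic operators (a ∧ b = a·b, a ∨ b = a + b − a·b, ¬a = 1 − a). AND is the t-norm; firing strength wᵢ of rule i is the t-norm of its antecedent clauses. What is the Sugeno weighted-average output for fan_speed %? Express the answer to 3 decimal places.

25.374

R1 (z=68.0): ¬vacant=1−0.14=0.86, hot=0.42, high=0.62; AND[a·b] → w = 0.2239
R2 (z=15.0): low=0.52, crowded=0.77; AND[a·b] → w = 0.4004
R3 (z=12.0): moderate=0.96, hot=0.42; AND[a·b] → w = 0.4032
Weighted average = (0.2239·68.0 + 0.4004·15.0 + 0.4032·12.0) / (0.2239 + 0.4004 + 0.4032)
  = 26.0726 / 1.0275 = 25.374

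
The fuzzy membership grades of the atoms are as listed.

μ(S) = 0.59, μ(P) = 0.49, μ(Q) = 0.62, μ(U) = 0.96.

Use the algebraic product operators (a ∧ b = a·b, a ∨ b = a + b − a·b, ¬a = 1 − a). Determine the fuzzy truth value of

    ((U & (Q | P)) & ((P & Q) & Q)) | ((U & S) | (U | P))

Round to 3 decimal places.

0.992

Q | P = a + b − a·b on (0.6200, 0.4900) = 0.8062
U & (Q | P) = a·b on (0.9600, 0.8062) = 0.7740
P & Q = a·b on (0.4900, 0.6200) = 0.3038
(P & Q) & Q = a·b on (0.3038, 0.6200) = 0.1884
(U & (Q | P)) & ((P & Q) & Q) = a·b on (0.7740, 0.1884) = 0.1458
U & S = a·b on (0.9600, 0.5900) = 0.5664
U | P = a + b − a·b on (0.9600, 0.4900) = 0.9796
(U & S) | (U | P) = a + b − a·b on (0.5664, 0.9796) = 0.9912
((U & (Q | P)) & ((P & Q) & Q)) | ((U & S) | (U | P)) = a + b − a·b on (0.1458, 0.9912) = 0.9924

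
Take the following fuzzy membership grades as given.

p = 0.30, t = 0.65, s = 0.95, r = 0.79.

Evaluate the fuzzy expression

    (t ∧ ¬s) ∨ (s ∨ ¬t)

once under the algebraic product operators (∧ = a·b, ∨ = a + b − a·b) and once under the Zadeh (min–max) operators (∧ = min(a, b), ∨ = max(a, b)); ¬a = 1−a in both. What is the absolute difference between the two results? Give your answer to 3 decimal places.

0.019

Under algebraic product:
  ¬s = 1 − 0.9500 = 0.0500
  t ∧ ¬s = a·b on (0.6500, 0.0500) = 0.0325
  ¬t = 1 − 0.6500 = 0.3500
  s ∨ ¬t = a + b − a·b on (0.9500, 0.3500) = 0.9675
  (t ∧ ¬s) ∨ (s ∨ ¬t) = a + b − a·b on (0.0325, 0.9675) = 0.9686
  → value = 0.9686
Under Zadeh (min–max):
  ¬s = 1 − 0.95 = 0.05
  t ∧ ¬s = min(a, b) on (0.65, 0.05) = 0.05
  ¬t = 1 − 0.65 = 0.35
  s ∨ ¬t = max(a, b) on (0.95, 0.35) = 0.95
  (t ∧ ¬s) ∨ (s ∨ ¬t) = max(a, b) on (0.05, 0.95) = 0.95
  → value = 0.9500
|0.9686 − 0.9500| = 0.019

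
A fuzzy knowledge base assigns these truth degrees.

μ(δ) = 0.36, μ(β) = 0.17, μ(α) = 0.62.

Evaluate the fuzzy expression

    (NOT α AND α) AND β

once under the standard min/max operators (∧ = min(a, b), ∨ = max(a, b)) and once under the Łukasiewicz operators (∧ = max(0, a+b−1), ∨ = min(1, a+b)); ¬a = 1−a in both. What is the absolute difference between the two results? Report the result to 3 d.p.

Under standard min/max:
  NOT α = 1 − 0.62 = 0.38
  NOT α AND α = min(a, b) on (0.38, 0.62) = 0.38
  (NOT α AND α) AND β = min(a, b) on (0.38, 0.17) = 0.17
  → value = 0.1700
Under Łukasiewicz:
  NOT α = 1 − 0.62 = 0.38
  NOT α AND α = max(0, a+b−1) on (0.38, 0.62) = 0.00
  (NOT α AND α) AND β = max(0, a+b−1) on (0.00, 0.17) = 0.00
  → value = 0.0000
|0.1700 − 0.0000| = 0.170

0.170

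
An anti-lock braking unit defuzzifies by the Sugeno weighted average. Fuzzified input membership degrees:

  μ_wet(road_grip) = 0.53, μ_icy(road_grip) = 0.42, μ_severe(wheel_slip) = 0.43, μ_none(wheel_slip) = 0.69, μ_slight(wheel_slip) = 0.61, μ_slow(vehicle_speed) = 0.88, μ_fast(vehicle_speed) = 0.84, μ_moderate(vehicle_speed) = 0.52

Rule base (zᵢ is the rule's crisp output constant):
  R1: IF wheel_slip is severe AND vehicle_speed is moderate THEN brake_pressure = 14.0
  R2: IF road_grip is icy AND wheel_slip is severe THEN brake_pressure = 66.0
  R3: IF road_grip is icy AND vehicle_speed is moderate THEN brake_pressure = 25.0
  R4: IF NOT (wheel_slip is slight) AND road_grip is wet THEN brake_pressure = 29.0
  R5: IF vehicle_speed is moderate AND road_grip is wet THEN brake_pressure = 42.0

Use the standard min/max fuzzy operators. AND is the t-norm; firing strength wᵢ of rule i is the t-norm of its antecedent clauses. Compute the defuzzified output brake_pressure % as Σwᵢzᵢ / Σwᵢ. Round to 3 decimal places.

R1 (z=14.0): severe=0.43, moderate=0.52; AND[min(a, b)] → w = 0.43
R2 (z=66.0): icy=0.42, severe=0.43; AND[min(a, b)] → w = 0.42
R3 (z=25.0): icy=0.42, moderate=0.52; AND[min(a, b)] → w = 0.42
R4 (z=29.0): ¬slight=1−0.61=0.39, wet=0.53; AND[min(a, b)] → w = 0.39
R5 (z=42.0): moderate=0.52, wet=0.53; AND[min(a, b)] → w = 0.52
Weighted average = (0.43·14.0 + 0.42·66.0 + 0.42·25.0 + 0.39·29.0 + 0.52·42.0) / (0.43 + 0.42 + 0.42 + 0.39 + 0.52)
  = 77.3900 / 2.1800 = 35.500

35.500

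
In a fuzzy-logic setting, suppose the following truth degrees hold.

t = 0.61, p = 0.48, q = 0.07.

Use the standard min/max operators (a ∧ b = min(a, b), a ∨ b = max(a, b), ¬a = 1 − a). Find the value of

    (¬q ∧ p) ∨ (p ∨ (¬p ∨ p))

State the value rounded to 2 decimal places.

¬q = 1 − 0.07 = 0.93
¬q ∧ p = min(a, b) on (0.93, 0.48) = 0.48
¬p = 1 − 0.48 = 0.52
¬p ∨ p = max(a, b) on (0.52, 0.48) = 0.52
p ∨ (¬p ∨ p) = max(a, b) on (0.48, 0.52) = 0.52
(¬q ∧ p) ∨ (p ∨ (¬p ∨ p)) = max(a, b) on (0.48, 0.52) = 0.52

0.52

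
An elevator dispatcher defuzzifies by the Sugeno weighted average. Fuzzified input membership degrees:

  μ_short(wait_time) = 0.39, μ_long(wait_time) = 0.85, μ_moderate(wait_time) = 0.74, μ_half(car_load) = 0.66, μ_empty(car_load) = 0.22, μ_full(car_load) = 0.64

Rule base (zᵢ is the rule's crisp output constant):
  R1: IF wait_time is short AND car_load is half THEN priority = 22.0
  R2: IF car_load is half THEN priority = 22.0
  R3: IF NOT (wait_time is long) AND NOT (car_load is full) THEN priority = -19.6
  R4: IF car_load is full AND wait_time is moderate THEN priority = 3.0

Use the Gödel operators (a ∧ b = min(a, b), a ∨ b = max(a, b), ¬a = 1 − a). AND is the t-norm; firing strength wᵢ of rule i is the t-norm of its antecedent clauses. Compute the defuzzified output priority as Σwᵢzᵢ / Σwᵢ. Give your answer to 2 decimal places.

12.00

R1 (z=22.0): short=0.39, half=0.66; AND[min(a, b)] → w = 0.39
R2 (z=22.0): half=0.66 → w = 0.66
R3 (z=-19.6): ¬long=1−0.85=0.15, ¬full=1−0.64=0.36; AND[min(a, b)] → w = 0.15
R4 (z=3.0): full=0.64, moderate=0.74; AND[min(a, b)] → w = 0.64
Weighted average = (0.39·22.0 + 0.66·22.0 + 0.15·-19.6 + 0.64·3.0) / (0.39 + 0.66 + 0.15 + 0.64)
  = 22.0800 / 1.8400 = 12.00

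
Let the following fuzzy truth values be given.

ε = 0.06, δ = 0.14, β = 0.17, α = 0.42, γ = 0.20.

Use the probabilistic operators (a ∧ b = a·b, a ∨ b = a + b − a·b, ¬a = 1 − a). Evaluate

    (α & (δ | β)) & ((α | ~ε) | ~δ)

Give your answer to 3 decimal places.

0.120

δ | β = a + b − a·b on (0.1400, 0.1700) = 0.2862
α & (δ | β) = a·b on (0.4200, 0.2862) = 0.1202
~ε = 1 − 0.0600 = 0.9400
α | ~ε = a + b − a·b on (0.4200, 0.9400) = 0.9652
~δ = 1 − 0.1400 = 0.8600
(α | ~ε) | ~δ = a + b − a·b on (0.9652, 0.8600) = 0.9951
(α & (δ | β)) & ((α | ~ε) | ~δ) = a·b on (0.1202, 0.9951) = 0.1196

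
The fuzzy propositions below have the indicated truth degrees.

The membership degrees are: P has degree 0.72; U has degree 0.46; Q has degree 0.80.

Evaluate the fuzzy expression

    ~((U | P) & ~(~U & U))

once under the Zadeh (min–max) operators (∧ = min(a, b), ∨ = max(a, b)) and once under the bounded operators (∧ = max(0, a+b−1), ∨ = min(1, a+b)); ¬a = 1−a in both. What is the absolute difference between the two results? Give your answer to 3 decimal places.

Under Zadeh (min–max):
  U | P = max(a, b) on (0.46, 0.72) = 0.72
  ~U = 1 − 0.46 = 0.54
  ~U & U = min(a, b) on (0.54, 0.46) = 0.46
  ~(~U & U) = 1 − 0.46 = 0.54
  (U | P) & ~(~U & U) = min(a, b) on (0.72, 0.54) = 0.54
  ~((U | P) & ~(~U & U)) = 1 − 0.54 = 0.46
  → value = 0.4600
Under bounded:
  U | P = min(1, a+b) on (0.46, 0.72) = 1.00
  ~U = 1 − 0.46 = 0.54
  ~U & U = max(0, a+b−1) on (0.54, 0.46) = 0.00
  ~(~U & U) = 1 − 0.00 = 1.00
  (U | P) & ~(~U & U) = max(0, a+b−1) on (1.00, 1.00) = 1.00
  ~((U | P) & ~(~U & U)) = 1 − 1.00 = 0.00
  → value = 0.0000
|0.4600 − 0.0000| = 0.460

0.460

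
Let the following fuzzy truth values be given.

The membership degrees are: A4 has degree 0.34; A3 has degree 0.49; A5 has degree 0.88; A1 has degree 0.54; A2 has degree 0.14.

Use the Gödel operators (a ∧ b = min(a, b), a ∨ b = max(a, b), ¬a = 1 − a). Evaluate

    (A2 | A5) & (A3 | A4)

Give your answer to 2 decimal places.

0.49

A2 | A5 = max(a, b) on (0.14, 0.88) = 0.88
A3 | A4 = max(a, b) on (0.49, 0.34) = 0.49
(A2 | A5) & (A3 | A4) = min(a, b) on (0.88, 0.49) = 0.49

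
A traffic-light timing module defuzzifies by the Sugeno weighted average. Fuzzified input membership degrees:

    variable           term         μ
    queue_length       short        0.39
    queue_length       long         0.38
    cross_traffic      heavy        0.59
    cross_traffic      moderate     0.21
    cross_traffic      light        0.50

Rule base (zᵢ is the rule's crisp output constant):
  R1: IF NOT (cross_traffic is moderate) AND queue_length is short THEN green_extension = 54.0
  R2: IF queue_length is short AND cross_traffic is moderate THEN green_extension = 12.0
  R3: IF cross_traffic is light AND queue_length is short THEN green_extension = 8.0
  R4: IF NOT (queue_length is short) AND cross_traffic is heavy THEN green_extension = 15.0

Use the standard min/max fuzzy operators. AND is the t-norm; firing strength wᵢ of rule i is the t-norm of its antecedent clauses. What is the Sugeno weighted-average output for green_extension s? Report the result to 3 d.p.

R1 (z=54.0): ¬moderate=1−0.21=0.79, short=0.39; AND[min(a, b)] → w = 0.39
R2 (z=12.0): short=0.39, moderate=0.21; AND[min(a, b)] → w = 0.21
R3 (z=8.0): light=0.50, short=0.39; AND[min(a, b)] → w = 0.39
R4 (z=15.0): ¬short=1−0.39=0.61, heavy=0.59; AND[min(a, b)] → w = 0.59
Weighted average = (0.39·54.0 + 0.21·12.0 + 0.39·8.0 + 0.59·15.0) / (0.39 + 0.21 + 0.39 + 0.59)
  = 35.5500 / 1.5800 = 22.500

22.500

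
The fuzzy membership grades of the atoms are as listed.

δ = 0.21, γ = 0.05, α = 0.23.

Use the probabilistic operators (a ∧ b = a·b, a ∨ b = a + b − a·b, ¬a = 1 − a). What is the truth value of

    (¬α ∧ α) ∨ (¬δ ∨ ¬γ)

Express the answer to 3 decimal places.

¬α = 1 − 0.2300 = 0.7700
¬α ∧ α = a·b on (0.7700, 0.2300) = 0.1771
¬δ = 1 − 0.2100 = 0.7900
¬γ = 1 − 0.0500 = 0.9500
¬δ ∨ ¬γ = a + b − a·b on (0.7900, 0.9500) = 0.9895
(¬α ∧ α) ∨ (¬δ ∨ ¬γ) = a + b − a·b on (0.1771, 0.9895) = 0.9914

0.991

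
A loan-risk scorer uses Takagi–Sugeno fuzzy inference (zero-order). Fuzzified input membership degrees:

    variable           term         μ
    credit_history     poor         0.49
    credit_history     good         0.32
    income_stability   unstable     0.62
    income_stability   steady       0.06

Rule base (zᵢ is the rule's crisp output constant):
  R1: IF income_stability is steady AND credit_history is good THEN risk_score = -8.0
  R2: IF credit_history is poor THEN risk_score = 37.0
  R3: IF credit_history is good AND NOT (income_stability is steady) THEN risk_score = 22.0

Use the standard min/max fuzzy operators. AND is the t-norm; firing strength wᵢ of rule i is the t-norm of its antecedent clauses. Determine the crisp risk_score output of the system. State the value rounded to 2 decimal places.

28.38

R1 (z=-8.0): steady=0.06, good=0.32; AND[min(a, b)] → w = 0.06
R2 (z=37.0): poor=0.49 → w = 0.49
R3 (z=22.0): good=0.32, ¬steady=1−0.06=0.94; AND[min(a, b)] → w = 0.32
Weighted average = (0.06·-8.0 + 0.49·37.0 + 0.32·22.0) / (0.06 + 0.49 + 0.32)
  = 24.6900 / 0.8700 = 28.38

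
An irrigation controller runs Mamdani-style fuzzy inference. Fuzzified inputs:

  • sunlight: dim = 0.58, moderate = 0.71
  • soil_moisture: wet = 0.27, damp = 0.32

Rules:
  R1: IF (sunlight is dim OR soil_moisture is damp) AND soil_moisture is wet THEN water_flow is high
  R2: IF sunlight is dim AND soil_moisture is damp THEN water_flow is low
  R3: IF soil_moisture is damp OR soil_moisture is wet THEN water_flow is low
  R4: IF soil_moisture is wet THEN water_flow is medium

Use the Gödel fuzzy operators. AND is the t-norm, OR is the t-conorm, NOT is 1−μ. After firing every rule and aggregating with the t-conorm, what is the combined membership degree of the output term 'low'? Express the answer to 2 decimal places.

0.32

R1: (dim=0.58 OR damp=0.32) = 0.58; AND[min(a, b)] with wet=0.27 → w = 0.27
R2: dim=0.58, damp=0.32; AND[min(a, b)] → w = 0.32
R3: damp=0.32, wet=0.27; OR[max(a, b)] → w = 0.32
R4: wet=0.27 → w = 0.27
Rules with consequent 'low': {R2, R3} → strengths 0.32, 0.32
Aggregate via t-conorm [max(a, b)]: 0.32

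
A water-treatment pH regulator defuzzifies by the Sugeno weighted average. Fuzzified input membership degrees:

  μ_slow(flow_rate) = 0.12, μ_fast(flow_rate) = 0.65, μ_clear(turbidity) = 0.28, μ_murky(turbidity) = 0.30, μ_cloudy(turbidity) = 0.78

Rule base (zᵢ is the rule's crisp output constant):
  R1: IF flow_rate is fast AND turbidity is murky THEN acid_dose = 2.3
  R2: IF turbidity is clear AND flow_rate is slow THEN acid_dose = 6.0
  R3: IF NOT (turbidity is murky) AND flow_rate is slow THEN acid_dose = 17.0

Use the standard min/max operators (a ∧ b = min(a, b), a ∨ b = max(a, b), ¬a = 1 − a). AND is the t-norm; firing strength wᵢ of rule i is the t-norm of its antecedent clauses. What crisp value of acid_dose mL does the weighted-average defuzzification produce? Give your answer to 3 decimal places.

R1 (z=2.3): fast=0.65, murky=0.30; AND[min(a, b)] → w = 0.30
R2 (z=6.0): clear=0.28, slow=0.12; AND[min(a, b)] → w = 0.12
R3 (z=17.0): ¬murky=1−0.30=0.70, slow=0.12; AND[min(a, b)] → w = 0.12
Weighted average = (0.30·2.3 + 0.12·6.0 + 0.12·17.0) / (0.30 + 0.12 + 0.12)
  = 3.4500 / 0.5400 = 6.389

6.389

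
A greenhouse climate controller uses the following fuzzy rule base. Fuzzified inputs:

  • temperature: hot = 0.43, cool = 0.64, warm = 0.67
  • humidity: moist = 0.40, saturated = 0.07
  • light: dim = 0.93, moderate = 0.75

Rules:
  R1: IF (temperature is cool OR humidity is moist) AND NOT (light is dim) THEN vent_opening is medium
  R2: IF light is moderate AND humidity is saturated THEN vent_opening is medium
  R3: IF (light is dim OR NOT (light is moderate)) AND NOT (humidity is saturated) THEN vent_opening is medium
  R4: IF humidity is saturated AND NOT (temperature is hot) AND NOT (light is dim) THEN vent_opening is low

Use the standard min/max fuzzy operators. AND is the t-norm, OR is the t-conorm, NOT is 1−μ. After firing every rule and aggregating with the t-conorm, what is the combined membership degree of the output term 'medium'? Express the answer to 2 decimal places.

R1: (cool=0.64 OR moist=0.40) = 0.64; AND[min(a, b)] with ¬dim=1−0.93=0.07 → w = 0.07
R2: moderate=0.75, saturated=0.07; AND[min(a, b)] → w = 0.07
R3: (dim=0.93 OR ¬moderate=1−0.75=0.25) = 0.93; AND[min(a, b)] with ¬saturated=1−0.07=0.93 → w = 0.93
R4: saturated=0.07, ¬hot=1−0.43=0.57, ¬dim=1−0.93=0.07; AND[min(a, b)] → w = 0.07
Rules with consequent 'medium': {R1, R2, R3} → strengths 0.07, 0.07, 0.93
Aggregate via t-conorm [max(a, b)]: 0.93

0.93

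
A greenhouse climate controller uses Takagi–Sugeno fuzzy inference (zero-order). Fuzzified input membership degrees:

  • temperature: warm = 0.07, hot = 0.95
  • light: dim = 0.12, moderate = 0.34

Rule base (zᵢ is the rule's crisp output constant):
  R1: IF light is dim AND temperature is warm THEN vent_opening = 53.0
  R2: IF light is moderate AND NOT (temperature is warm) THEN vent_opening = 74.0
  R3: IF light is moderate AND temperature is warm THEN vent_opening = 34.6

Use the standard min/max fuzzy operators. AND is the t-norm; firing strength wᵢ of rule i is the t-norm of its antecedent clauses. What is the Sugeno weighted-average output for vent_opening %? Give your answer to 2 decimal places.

R1 (z=53.0): dim=0.12, warm=0.07; AND[min(a, b)] → w = 0.07
R2 (z=74.0): moderate=0.34, ¬warm=1−0.07=0.93; AND[min(a, b)] → w = 0.34
R3 (z=34.6): moderate=0.34, warm=0.07; AND[min(a, b)] → w = 0.07
Weighted average = (0.07·53.0 + 0.34·74.0 + 0.07·34.6) / (0.07 + 0.34 + 0.07)
  = 31.2920 / 0.4800 = 65.19

65.19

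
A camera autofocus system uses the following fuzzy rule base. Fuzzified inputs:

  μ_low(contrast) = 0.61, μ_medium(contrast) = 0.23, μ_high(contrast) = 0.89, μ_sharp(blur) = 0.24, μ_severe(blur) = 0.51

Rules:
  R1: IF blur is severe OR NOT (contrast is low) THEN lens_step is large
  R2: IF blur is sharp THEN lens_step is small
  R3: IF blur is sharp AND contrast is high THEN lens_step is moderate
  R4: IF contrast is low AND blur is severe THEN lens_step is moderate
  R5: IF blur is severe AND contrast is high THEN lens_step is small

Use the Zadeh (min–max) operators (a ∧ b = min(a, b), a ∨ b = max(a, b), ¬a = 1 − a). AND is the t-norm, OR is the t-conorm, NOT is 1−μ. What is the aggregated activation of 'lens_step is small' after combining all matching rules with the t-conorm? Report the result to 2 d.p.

0.51

R1: severe=0.51, ¬low=1−0.61=0.39; OR[max(a, b)] → w = 0.51
R2: sharp=0.24 → w = 0.24
R3: sharp=0.24, high=0.89; AND[min(a, b)] → w = 0.24
R4: low=0.61, severe=0.51; AND[min(a, b)] → w = 0.51
R5: severe=0.51, high=0.89; AND[min(a, b)] → w = 0.51
Rules with consequent 'small': {R2, R5} → strengths 0.24, 0.51
Aggregate via t-conorm [max(a, b)]: 0.51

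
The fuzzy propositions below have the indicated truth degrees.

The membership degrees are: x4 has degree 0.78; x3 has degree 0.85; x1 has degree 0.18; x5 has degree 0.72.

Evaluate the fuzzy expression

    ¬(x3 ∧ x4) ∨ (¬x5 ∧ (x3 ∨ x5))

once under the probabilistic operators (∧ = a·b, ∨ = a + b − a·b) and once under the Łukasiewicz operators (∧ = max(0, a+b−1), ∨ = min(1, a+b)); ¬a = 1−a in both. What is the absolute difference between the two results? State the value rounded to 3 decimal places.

Under probabilistic:
  x3 ∧ x4 = a·b on (0.8500, 0.7800) = 0.6630
  ¬(x3 ∧ x4) = 1 − 0.6630 = 0.3370
  ¬x5 = 1 − 0.7200 = 0.2800
  x3 ∨ x5 = a + b − a·b on (0.8500, 0.7200) = 0.9580
  ¬x5 ∧ (x3 ∨ x5) = a·b on (0.2800, 0.9580) = 0.2682
  ¬(x3 ∧ x4) ∨ (¬x5 ∧ (x3 ∨ x5)) = a + b − a·b on (0.3370, 0.2682) = 0.5148
  → value = 0.5148
Under Łukasiewicz:
  x3 ∧ x4 = max(0, a+b−1) on (0.85, 0.78) = 0.63
  ¬(x3 ∧ x4) = 1 − 0.63 = 0.37
  ¬x5 = 1 − 0.72 = 0.28
  x3 ∨ x5 = min(1, a+b) on (0.85, 0.72) = 1.00
  ¬x5 ∧ (x3 ∨ x5) = max(0, a+b−1) on (0.28, 1.00) = 0.28
  ¬(x3 ∧ x4) ∨ (¬x5 ∧ (x3 ∨ x5)) = min(1, a+b) on (0.37, 0.28) = 0.65
  → value = 0.6500
|0.5148 − 0.6500| = 0.135

0.135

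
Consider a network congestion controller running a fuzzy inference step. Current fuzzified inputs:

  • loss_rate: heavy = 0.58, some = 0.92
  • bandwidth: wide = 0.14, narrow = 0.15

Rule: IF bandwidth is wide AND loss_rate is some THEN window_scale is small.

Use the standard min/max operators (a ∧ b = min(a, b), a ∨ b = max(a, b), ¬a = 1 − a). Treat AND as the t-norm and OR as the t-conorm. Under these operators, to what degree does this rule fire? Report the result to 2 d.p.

firing strength: wide=0.14, some=0.92; AND[min(a, b)] → w = 0.14

0.14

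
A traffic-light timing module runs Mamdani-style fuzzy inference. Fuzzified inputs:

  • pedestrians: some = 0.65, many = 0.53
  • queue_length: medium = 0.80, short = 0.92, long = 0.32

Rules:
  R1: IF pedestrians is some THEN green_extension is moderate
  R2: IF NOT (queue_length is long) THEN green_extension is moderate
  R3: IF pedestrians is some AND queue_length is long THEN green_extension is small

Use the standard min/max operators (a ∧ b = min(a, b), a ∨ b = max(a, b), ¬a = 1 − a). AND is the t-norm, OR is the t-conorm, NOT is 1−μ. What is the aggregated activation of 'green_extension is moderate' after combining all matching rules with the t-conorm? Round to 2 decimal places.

0.68

R1: some=0.65 → w = 0.65
R2: ¬long=1−0.32=0.68 → w = 0.68
R3: some=0.65, long=0.32; AND[min(a, b)] → w = 0.32
Rules with consequent 'moderate': {R1, R2} → strengths 0.65, 0.68
Aggregate via t-conorm [max(a, b)]: 0.68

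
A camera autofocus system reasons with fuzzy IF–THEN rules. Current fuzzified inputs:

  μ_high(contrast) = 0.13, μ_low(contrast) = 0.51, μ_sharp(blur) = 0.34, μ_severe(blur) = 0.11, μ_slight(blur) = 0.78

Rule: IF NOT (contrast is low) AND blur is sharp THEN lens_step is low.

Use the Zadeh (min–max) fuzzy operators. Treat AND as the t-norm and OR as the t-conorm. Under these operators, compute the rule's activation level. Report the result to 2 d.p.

0.34

firing strength: ¬low=1−0.51=0.49, sharp=0.34; AND[min(a, b)] → w = 0.34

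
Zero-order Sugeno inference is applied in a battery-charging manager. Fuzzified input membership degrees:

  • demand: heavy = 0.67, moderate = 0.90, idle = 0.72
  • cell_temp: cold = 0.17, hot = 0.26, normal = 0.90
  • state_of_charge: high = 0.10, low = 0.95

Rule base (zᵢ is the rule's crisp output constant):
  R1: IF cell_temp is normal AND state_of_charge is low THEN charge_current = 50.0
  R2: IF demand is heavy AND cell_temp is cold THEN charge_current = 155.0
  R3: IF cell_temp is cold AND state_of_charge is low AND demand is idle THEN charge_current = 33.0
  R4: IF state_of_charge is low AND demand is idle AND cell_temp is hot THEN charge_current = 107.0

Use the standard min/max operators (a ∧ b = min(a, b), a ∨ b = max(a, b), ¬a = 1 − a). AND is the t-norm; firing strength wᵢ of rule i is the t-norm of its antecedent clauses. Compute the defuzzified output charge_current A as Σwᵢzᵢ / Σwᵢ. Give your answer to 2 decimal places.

69.85

R1 (z=50.0): normal=0.90, low=0.95; AND[min(a, b)] → w = 0.90
R2 (z=155.0): heavy=0.67, cold=0.17; AND[min(a, b)] → w = 0.17
R3 (z=33.0): cold=0.17, low=0.95, idle=0.72; AND[min(a, b)] → w = 0.17
R4 (z=107.0): low=0.95, idle=0.72, hot=0.26; AND[min(a, b)] → w = 0.26
Weighted average = (0.90·50.0 + 0.17·155.0 + 0.17·33.0 + 0.26·107.0) / (0.90 + 0.17 + 0.17 + 0.26)
  = 104.7800 / 1.5000 = 69.85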